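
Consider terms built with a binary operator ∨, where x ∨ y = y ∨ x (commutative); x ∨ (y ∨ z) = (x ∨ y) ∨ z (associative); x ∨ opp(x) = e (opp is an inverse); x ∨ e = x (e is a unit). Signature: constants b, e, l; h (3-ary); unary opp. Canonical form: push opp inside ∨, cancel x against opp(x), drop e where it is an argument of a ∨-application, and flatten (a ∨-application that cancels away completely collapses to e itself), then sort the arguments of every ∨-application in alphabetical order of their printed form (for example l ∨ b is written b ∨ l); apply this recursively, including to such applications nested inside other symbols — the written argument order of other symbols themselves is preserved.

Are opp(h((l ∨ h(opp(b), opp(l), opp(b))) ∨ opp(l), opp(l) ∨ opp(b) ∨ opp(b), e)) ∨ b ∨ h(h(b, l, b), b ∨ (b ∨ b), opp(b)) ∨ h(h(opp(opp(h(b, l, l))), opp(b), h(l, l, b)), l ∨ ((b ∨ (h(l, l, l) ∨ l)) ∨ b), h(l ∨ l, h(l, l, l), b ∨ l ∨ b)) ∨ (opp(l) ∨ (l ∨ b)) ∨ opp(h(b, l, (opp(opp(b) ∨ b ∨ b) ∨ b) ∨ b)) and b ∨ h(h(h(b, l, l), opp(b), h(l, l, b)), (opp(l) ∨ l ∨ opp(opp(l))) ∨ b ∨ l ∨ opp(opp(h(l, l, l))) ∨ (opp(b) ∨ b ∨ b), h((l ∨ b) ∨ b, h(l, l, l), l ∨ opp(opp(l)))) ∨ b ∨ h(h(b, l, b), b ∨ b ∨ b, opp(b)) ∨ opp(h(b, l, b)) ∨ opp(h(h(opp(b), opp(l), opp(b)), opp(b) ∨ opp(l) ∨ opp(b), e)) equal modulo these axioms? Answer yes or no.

Left:  opp(h((l ∨ h(opp(b), opp(l), opp(b))) ∨ opp(l), opp(l) ∨ opp(b) ∨ opp(b), e)) ∨ b ∨ h(h(b, l, b), b ∨ (b ∨ b), opp(b)) ∨ h(h(opp(opp(h(b, l, l))), opp(b), h(l, l, b)), l ∨ ((b ∨ (h(l, l, l) ∨ l)) ∨ b), h(l ∨ l, h(l, l, l), b ∨ l ∨ b)) ∨ (opp(l) ∨ (l ∨ b)) ∨ opp(h(b, l, (opp(opp(b) ∨ b ∨ b) ∨ b) ∨ b))
  Push opp inside:  distribute opp over ∨ and collapse double opp
  Cancel inverse pairs:  l cancels
  Combine occurrences:  opp(h(h(opp(b), opp(l), opp(b)), opp(b) ∨ opp(b) ∨ opp(l), e)) ∨ b ∨ b ∨ h(h(b, l, b), b ∨ b ∨ b, opp(b)) ∨ h(h(h(b, l, l), opp(b), h(l, l, b)), b ∨ b ∨ h(l, l, l) ∨ l ∨ l, h(l ∨ l, h(l, l, l), b ∨ b ∨ l)) ∨ opp(h(b, l, b))
  Sort:  b ∨ b ∨ h(h(b, l, b), b ∨ b ∨ b, opp(b)) ∨ h(h(h(b, l, l), opp(b), h(l, l, b)), b ∨ b ∨ h(l, l, l) ∨ l ∨ l, h(l ∨ l, h(l, l, l), b ∨ b ∨ l)) ∨ opp(h(b, l, b)) ∨ opp(h(h(opp(b), opp(l), opp(b)), opp(b) ∨ opp(b) ∨ opp(l), e))
Right:  b ∨ h(h(h(b, l, l), opp(b), h(l, l, b)), (opp(l) ∨ l ∨ opp(opp(l))) ∨ b ∨ l ∨ opp(opp(h(l, l, l))) ∨ (opp(b) ∨ b ∨ b), h((l ∨ b) ∨ b, h(l, l, l), l ∨ opp(opp(l)))) ∨ b ∨ h(h(b, l, b), b ∨ b ∨ b, opp(b)) ∨ opp(h(b, l, b)) ∨ opp(h(h(opp(b), opp(l), opp(b)), opp(b) ∨ opp(l) ∨ opp(b), e))
  Push opp inside:  distribute opp over ∨ and collapse double opp
  Collect terms:  b ∨ b ∨ h(h(h(b, l, l), opp(b), h(l, l, b)), b ∨ b ∨ h(l, l, l) ∨ l ∨ l, h(b ∨ b ∨ l, h(l, l, l), l ∨ l)) ∨ h(h(b, l, b), b ∨ b ∨ b, opp(b)) ∨ opp(h(b, l, b)) ∨ opp(h(h(opp(b), opp(l), opp(b)), opp(b) ∨ opp(b) ∨ opp(l), e))
  Sort:  b ∨ b ∨ h(h(b, l, b), b ∨ b ∨ b, opp(b)) ∨ h(h(h(b, l, l), opp(b), h(l, l, b)), b ∨ b ∨ h(l, l, l) ∨ l ∨ l, h(b ∨ b ∨ l, h(l, l, l), l ∨ l)) ∨ opp(h(b, l, b)) ∨ opp(h(h(opp(b), opp(l), opp(b)), opp(b) ∨ opp(b) ∨ opp(l), e))

Answer: no — b ∨ b ∨ h(h(b, l, b), b ∨ b ∨ b, opp(b)) ∨ h(h(h(b, l, l), opp(b), h(l, l, b)), b ∨ b ∨ h(l, l, l) ∨ l ∨ l, h(l ∨ l, h(l, l, l), b ∨ b ∨ l)) ∨ opp(h(b, l, b)) ∨ opp(h(h(opp(b), opp(l), opp(b)), opp(b) ∨ opp(b) ∨ opp(l), e)) vs b ∨ b ∨ h(h(b, l, b), b ∨ b ∨ b, opp(b)) ∨ h(h(h(b, l, l), opp(b), h(l, l, b)), b ∨ b ∨ h(l, l, l) ∨ l ∨ l, h(b ∨ b ∨ l, h(l, l, l), l ∨ l)) ∨ opp(h(b, l, b)) ∨ opp(h(h(opp(b), opp(l), opp(b)), opp(b) ∨ opp(b) ∨ opp(l), e))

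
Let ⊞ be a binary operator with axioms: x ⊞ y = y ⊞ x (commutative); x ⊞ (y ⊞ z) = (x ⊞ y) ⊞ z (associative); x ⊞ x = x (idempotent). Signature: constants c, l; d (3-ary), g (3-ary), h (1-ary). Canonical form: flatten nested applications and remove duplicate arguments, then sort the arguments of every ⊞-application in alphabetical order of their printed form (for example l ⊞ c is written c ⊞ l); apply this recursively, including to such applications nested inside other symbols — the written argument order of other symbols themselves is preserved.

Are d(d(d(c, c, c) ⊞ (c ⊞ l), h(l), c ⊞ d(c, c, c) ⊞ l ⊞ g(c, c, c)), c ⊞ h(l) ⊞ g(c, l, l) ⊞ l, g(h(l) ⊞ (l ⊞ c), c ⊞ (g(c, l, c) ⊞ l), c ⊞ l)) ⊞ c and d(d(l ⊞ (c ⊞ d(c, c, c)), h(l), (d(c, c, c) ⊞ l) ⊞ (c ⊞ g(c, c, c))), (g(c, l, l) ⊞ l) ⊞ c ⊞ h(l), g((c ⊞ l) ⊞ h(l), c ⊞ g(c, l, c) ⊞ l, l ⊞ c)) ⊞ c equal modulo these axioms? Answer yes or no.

Answer: yes — both canonical forms are c ⊞ d(d(c ⊞ d(c, c, c) ⊞ l, h(l), c ⊞ d(c, c, c) ⊞ g(c, c, c) ⊞ l), c ⊞ g(c, l, l) ⊞ h(l) ⊞ l, g(c ⊞ h(l) ⊞ l, c ⊞ g(c, l, c) ⊞ l, c ⊞ l))

Derivation:
Left:  d(d(d(c, c, c) ⊞ (c ⊞ l), h(l), c ⊞ d(c, c, c) ⊞ l ⊞ g(c, c, c)), c ⊞ h(l) ⊞ g(c, l, l) ⊞ l, g(h(l) ⊞ (l ⊞ c), c ⊞ (g(c, l, c) ⊞ l), c ⊞ l)) ⊞ c
  Canonicalize subterm:  d(d(d(c, c, c) ⊞ (c ⊞ l), h(l), c ⊞ d(c, c, c) ⊞ l ⊞ g(c, c, c)), c ⊞ h(l) ⊞ g(c, l, l) ⊞ l, g(h(l) ⊞ (l ⊞ c), c ⊞ (g(c, l, c) ⊞ l), c ⊞ l))  →  d(d(c ⊞ d(c, c, c) ⊞ l, h(l), c ⊞ d(c, c, c) ⊞ g(c, c, c) ⊞ l), c ⊞ g(c, l, l) ⊞ h(l) ⊞ l, g(c ⊞ h(l) ⊞ l, c ⊞ g(c, l, c) ⊞ l, c ⊞ l))
  Sort arguments:  c ⊞ d(d(c ⊞ d(c, c, c) ⊞ l, h(l), c ⊞ d(c, c, c) ⊞ g(c, c, c) ⊞ l), c ⊞ g(c, l, l) ⊞ h(l) ⊞ l, g(c ⊞ h(l) ⊞ l, c ⊞ g(c, l, c) ⊞ l, c ⊞ l))
Right:  d(d(l ⊞ (c ⊞ d(c, c, c)), h(l), (d(c, c, c) ⊞ l) ⊞ (c ⊞ g(c, c, c))), (g(c, l, l) ⊞ l) ⊞ c ⊞ h(l), g((c ⊞ l) ⊞ h(l), c ⊞ g(c, l, c) ⊞ l, l ⊞ c)) ⊞ c
  Simplify inside:  d(d(l ⊞ (c ⊞ d(c, c, c)), h(l), (d(c, c, c) ⊞ l) ⊞ (c ⊞ g(c, c, c))), (g(c, l, l) ⊞ l) ⊞ c ⊞ h(l), g((c ⊞ l) ⊞ h(l), c ⊞ g(c, l, c) ⊞ l, l ⊞ c))  →  d(d(c ⊞ d(c, c, c) ⊞ l, h(l), c ⊞ d(c, c, c) ⊞ g(c, c, c) ⊞ l), c ⊞ g(c, l, l) ⊞ h(l) ⊞ l, g(c ⊞ h(l) ⊞ l, c ⊞ g(c, l, c) ⊞ l, c ⊞ l))
  Sort arguments:  c ⊞ d(d(c ⊞ d(c, c, c) ⊞ l, h(l), c ⊞ d(c, c, c) ⊞ g(c, c, c) ⊞ l), c ⊞ g(c, l, l) ⊞ h(l) ⊞ l, g(c ⊞ h(l) ⊞ l, c ⊞ g(c, l, c) ⊞ l, c ⊞ l))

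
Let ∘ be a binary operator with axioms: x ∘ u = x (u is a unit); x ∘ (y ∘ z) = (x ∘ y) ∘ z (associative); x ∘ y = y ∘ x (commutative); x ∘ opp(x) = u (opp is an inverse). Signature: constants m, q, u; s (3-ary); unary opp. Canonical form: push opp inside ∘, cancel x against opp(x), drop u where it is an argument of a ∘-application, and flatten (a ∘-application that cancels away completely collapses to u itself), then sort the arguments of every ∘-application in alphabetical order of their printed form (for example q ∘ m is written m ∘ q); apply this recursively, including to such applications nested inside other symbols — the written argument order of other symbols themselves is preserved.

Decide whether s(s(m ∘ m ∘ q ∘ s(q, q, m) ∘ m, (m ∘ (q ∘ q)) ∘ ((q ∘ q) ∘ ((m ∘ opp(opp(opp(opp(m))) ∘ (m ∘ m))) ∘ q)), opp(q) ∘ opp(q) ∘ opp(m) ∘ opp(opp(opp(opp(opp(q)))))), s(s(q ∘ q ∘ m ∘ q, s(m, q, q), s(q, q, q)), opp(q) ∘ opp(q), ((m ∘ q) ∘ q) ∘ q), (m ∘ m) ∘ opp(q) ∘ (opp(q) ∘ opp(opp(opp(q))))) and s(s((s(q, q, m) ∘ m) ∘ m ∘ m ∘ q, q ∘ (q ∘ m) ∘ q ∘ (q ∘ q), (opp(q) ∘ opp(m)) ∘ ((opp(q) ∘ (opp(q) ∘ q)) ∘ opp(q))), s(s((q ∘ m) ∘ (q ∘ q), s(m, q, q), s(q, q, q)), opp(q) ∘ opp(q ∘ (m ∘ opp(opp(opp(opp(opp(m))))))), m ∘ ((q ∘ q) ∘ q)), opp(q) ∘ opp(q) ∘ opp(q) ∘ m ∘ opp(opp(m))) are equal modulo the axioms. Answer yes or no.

Left:  s(s(m ∘ m ∘ q ∘ s(q, q, m) ∘ m, (m ∘ (q ∘ q)) ∘ ((q ∘ q) ∘ ((m ∘ opp(opp(opp(opp(m))) ∘ (m ∘ m))) ∘ q)), opp(q) ∘ opp(q) ∘ opp(m) ∘ opp(opp(opp(opp(opp(q)))))), s(s(q ∘ q ∘ m ∘ q, s(m, q, q), s(q, q, q)), opp(q) ∘ opp(q), ((m ∘ q) ∘ q) ∘ q), (m ∘ m) ∘ opp(q) ∘ (opp(q) ∘ opp(opp(opp(q)))))
  Focus inside:  (m ∘ (q ∘ q)) ∘ ((q ∘ q) ∘ ((m ∘ opp(opp(opp(opp(m))) ∘ (m ∘ m))) ∘ q))
  Push opp inside:  distribute opp over ∘ and collapse double opp
  Combine occurrences:  m ∘ q ∘ q ∘ q ∘ q ∘ q
  Rebuild:  s(s(m ∘ m ∘ m ∘ q ∘ s(q, q, m), m ∘ q ∘ q ∘ q ∘ q ∘ q, opp(m) ∘ opp(q) ∘ opp(q) ∘ opp(q)), s(s(m ∘ q ∘ q ∘ q, s(m, q, q), s(q, q, q)), opp(q) ∘ opp(q), m ∘ q ∘ q ∘ q), m ∘ m ∘ opp(q) ∘ opp(q) ∘ opp(q))
Right:  s(s((s(q, q, m) ∘ m) ∘ m ∘ m ∘ q, q ∘ (q ∘ m) ∘ q ∘ (q ∘ q), (opp(q) ∘ opp(m)) ∘ ((opp(q) ∘ (opp(q) ∘ q)) ∘ opp(q))), s(s((q ∘ m) ∘ (q ∘ q), s(m, q, q), s(q, q, q)), opp(q) ∘ opp(q ∘ (m ∘ opp(opp(opp(opp(opp(m))))))), m ∘ ((q ∘ q) ∘ q)), opp(q) ∘ opp(q) ∘ opp(q) ∘ m ∘ opp(opp(m)))
  Descend into:  (opp(q) ∘ opp(m)) ∘ ((opp(q) ∘ (opp(q) ∘ q)) ∘ opp(q))
  Collect:  opp(q) ∘ opp(q) ∘ opp(q) ∘ opp(m)
  Sort:  opp(m) ∘ opp(q) ∘ opp(q) ∘ opp(q)
  Put back:  s(s(m ∘ m ∘ m ∘ q ∘ s(q, q, m), m ∘ q ∘ q ∘ q ∘ q ∘ q, opp(m) ∘ opp(q) ∘ opp(q) ∘ opp(q)), s(s(m ∘ q ∘ q ∘ q, s(m, q, q), s(q, q, q)), opp(q) ∘ opp(q), m ∘ q ∘ q ∘ q), m ∘ m ∘ opp(q) ∘ opp(q) ∘ opp(q))

Answer: yes — both canonical forms are s(s(m ∘ m ∘ m ∘ q ∘ s(q, q, m), m ∘ q ∘ q ∘ q ∘ q ∘ q, opp(m) ∘ opp(q) ∘ opp(q) ∘ opp(q)), s(s(m ∘ q ∘ q ∘ q, s(m, q, q), s(q, q, q)), opp(q) ∘ opp(q), m ∘ q ∘ q ∘ q), m ∘ m ∘ opp(q) ∘ opp(q) ∘ opp(q))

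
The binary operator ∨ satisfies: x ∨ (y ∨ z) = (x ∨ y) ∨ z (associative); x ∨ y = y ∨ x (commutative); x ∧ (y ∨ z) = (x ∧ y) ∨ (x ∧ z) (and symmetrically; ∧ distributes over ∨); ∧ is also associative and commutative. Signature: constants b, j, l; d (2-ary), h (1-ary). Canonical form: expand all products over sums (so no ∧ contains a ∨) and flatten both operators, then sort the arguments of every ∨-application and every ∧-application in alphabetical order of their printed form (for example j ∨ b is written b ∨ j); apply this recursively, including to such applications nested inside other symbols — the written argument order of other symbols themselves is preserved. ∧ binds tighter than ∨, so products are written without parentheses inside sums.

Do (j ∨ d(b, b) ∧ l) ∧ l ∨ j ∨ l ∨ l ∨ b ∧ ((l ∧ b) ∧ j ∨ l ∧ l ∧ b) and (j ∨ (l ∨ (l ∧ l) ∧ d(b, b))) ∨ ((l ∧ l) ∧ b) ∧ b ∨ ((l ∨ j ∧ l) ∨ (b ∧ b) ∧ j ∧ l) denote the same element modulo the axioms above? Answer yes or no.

Answer: yes — both canonical forms are b ∧ b ∧ j ∧ l ∨ b ∧ b ∧ l ∧ l ∨ d(b, b) ∧ l ∧ l ∨ j ∨ j ∧ l ∨ l ∨ l

Derivation:
Left:  (j ∨ d(b, b) ∧ l) ∧ l ∨ j ∨ l ∨ l ∨ b ∧ ((l ∧ b) ∧ j ∨ l ∧ l ∧ b)
  Expand products over sums:  j ∧ l ∨ d(b, b) ∧ l ∧ l ∨ j ∨ l ∨ l ∨ b ∧ b ∧ j ∧ l ∨ b ∧ b ∧ l ∧ l
  Order the arguments:  b ∧ b ∧ j ∧ l ∨ b ∧ b ∧ l ∧ l ∨ d(b, b) ∧ l ∧ l ∨ j ∨ j ∧ l ∨ l ∨ l
Right:  (j ∨ (l ∨ (l ∧ l) ∧ d(b, b))) ∨ ((l ∧ l) ∧ b) ∧ b ∨ ((l ∨ j ∧ l) ∨ (b ∧ b) ∧ j ∧ l)
  Flatten:  j ∨ l ∨ d(b, b) ∧ l ∧ l ∨ b ∧ b ∧ l ∧ l ∨ l ∨ j ∧ l ∨ b ∧ b ∧ j ∧ l
  Order the arguments:  b ∧ b ∧ j ∧ l ∨ b ∧ b ∧ l ∧ l ∨ d(b, b) ∧ l ∧ l ∨ j ∨ j ∧ l ∨ l ∨ l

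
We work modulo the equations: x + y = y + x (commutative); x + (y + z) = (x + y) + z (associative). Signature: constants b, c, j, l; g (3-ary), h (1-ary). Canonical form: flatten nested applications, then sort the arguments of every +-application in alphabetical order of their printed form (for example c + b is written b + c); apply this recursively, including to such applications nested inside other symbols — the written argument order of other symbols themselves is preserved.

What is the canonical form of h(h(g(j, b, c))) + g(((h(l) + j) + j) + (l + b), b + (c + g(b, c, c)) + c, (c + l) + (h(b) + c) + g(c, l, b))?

Inside:  g(((h(l) + j) + j) + (l + b), b + (c + g(b, c, c)) + c, (c + l) + (h(b) + c) + g(c, l, b))  →  g(b + h(l) + j + j + l, b + c + c + g(b, c, c), c + c + g(c, l, b) + h(b) + l)
Sort arguments:  g(b + h(l) + j + j + l, b + c + c + g(b, c, c), c + c + g(c, l, b) + h(b) + l) + h(h(g(j, b, c)))

Answer: g(b + h(l) + j + j + l, b + c + c + g(b, c, c), c + c + g(c, l, b) + h(b) + l) + h(h(g(j, b, c)))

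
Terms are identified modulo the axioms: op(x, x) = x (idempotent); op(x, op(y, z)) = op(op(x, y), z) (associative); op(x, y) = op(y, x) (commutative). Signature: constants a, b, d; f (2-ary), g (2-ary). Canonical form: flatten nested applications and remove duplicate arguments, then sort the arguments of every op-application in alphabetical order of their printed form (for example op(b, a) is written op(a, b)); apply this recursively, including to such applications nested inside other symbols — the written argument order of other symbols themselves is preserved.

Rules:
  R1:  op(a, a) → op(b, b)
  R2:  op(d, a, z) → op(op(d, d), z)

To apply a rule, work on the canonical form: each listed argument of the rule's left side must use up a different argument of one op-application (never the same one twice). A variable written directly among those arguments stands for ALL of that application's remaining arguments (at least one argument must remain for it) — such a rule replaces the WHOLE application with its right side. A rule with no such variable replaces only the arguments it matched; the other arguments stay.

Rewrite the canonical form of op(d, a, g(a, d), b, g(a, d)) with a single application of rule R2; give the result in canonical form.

Answer: op(b, d, g(a, d))

Derivation:
Canonical form:  op(a, b, d, g(a, d))
Apply R2:  consuming a, d;  z := op(b, g(a, d))
Every leftover argument binds to the variable; the entire application is replaced.
Result:  op(b, d, g(a, d))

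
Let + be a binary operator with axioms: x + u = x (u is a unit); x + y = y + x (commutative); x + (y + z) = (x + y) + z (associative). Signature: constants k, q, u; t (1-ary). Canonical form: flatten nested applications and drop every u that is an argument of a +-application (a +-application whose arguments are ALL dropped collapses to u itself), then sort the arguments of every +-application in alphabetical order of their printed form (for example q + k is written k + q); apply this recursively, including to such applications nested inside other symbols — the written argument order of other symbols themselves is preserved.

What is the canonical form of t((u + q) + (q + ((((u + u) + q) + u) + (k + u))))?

Work inside:  (u + q) + (q + ((((u + u) + q) + u) + (k + u)))
Merge nested applications:  u + q + q + u + u + q + u + k + u
Units out:  drop u (×5)
Sort:  k + q + q + q
Rebuild:  t(k + q + q + q)

Answer: t(k + q + q + q)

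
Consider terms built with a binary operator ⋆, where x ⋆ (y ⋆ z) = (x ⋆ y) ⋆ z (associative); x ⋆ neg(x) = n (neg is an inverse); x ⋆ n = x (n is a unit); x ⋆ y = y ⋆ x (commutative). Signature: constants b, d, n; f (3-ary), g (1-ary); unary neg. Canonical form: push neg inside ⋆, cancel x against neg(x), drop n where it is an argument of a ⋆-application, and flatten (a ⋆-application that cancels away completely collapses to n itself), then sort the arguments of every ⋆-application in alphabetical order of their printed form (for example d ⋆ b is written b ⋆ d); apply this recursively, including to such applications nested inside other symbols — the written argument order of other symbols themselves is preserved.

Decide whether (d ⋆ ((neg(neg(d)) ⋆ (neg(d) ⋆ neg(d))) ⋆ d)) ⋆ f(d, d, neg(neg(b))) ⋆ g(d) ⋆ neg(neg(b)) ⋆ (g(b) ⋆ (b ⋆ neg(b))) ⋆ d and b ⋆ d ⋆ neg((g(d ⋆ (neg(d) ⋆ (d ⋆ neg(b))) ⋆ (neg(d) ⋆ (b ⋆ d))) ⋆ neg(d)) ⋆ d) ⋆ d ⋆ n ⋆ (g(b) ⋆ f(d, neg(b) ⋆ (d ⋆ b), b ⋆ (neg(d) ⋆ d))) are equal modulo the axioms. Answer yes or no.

Answer: no — b ⋆ d ⋆ d ⋆ f(d, d, b) ⋆ g(b) ⋆ g(d) vs b ⋆ d ⋆ d ⋆ f(d, d, b) ⋆ g(b) ⋆ neg(g(d))

Derivation:
Left:  (d ⋆ ((neg(neg(d)) ⋆ (neg(d) ⋆ neg(d))) ⋆ d)) ⋆ f(d, d, neg(neg(b))) ⋆ g(d) ⋆ neg(neg(b)) ⋆ (g(b) ⋆ (b ⋆ neg(b))) ⋆ d
  Push neg inside:  distribute neg over ⋆ and collapse double neg
  Collect terms:  d ⋆ d ⋆ f(d, d, b) ⋆ g(d) ⋆ b ⋆ g(b)
  Sort arguments:  b ⋆ d ⋆ d ⋆ f(d, d, b) ⋆ g(b) ⋆ g(d)
Right:  b ⋆ d ⋆ neg((g(d ⋆ (neg(d) ⋆ (d ⋆ neg(b))) ⋆ (neg(d) ⋆ (b ⋆ d))) ⋆ neg(d)) ⋆ d) ⋆ d ⋆ n ⋆ (g(b) ⋆ f(d, neg(b) ⋆ (d ⋆ b), b ⋆ (neg(d) ⋆ d)))
  Push neg inside:  distribute neg over ⋆ and collapse double neg
  Combine occurrences:  b ⋆ d ⋆ d ⋆ neg(g(d)) ⋆ g(b) ⋆ f(d, d, b)
  Sort:  b ⋆ d ⋆ d ⋆ f(d, d, b) ⋆ g(b) ⋆ neg(g(d))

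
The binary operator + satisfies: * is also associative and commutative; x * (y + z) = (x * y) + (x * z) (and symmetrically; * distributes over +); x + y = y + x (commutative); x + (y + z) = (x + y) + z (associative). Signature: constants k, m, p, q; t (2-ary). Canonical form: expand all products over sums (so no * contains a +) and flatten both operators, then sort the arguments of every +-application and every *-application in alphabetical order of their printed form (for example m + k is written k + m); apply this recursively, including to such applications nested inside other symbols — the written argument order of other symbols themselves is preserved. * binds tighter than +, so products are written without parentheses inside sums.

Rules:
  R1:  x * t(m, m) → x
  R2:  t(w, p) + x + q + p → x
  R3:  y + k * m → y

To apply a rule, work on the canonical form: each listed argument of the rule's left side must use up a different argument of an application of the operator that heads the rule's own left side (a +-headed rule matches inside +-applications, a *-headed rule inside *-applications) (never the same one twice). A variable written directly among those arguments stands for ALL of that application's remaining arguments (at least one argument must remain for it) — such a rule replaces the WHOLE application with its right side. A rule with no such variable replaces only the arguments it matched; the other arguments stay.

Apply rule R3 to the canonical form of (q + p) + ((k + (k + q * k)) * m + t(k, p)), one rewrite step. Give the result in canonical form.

Answer: k * m + k * m * q + p + q + t(k, p)

Derivation:
Canonical form:  k * m + k * m + k * m * q + p + q + t(k, p)
Apply R3:  consuming k * m;  y := k * m + k * m * q + p + q + t(k, p)
The variable takes the whole remainder — replace the entire application.
New term:  k * m + k * m * q + p + q + t(k, p)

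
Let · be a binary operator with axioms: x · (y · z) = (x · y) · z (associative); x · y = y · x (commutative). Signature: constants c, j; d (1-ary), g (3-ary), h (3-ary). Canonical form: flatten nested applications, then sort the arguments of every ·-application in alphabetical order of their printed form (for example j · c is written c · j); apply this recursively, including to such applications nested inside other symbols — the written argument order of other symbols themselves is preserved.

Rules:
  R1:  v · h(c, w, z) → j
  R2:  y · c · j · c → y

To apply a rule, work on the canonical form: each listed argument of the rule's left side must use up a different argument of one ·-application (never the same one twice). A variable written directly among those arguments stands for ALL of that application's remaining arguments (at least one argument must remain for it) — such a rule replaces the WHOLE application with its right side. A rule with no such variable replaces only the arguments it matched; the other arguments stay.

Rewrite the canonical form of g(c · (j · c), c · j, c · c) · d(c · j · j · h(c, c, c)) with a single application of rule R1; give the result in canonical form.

Answer: d(j) · g(c · c · j, c · j, c · c)

Derivation:
Canonical form:  d(c · h(c, c, c) · j · j) · g(c · c · j, c · j, c · c)
R1 matches:  uses h(c, c, c);  v := c · j · j, w := c, z := c
The variable takes the whole remainder — replace the entire application.
Result:  d(j) · g(c · c · j, c · j, c · c)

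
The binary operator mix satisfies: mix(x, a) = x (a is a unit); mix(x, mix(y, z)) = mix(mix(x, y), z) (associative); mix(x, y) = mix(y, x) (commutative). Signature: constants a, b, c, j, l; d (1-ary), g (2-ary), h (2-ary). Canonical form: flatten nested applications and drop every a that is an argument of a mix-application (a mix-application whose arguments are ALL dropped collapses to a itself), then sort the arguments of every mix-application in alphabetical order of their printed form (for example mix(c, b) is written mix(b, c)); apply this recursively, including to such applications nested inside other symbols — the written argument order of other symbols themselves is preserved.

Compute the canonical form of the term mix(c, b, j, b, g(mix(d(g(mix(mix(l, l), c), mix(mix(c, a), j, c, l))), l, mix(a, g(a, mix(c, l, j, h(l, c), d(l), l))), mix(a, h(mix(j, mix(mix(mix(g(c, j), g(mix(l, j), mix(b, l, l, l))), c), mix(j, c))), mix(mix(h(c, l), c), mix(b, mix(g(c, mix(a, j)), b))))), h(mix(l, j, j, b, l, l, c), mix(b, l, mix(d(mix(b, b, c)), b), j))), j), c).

Inside:  g(mix(d(g(mix(mix(l, l), c), mix(mix(c, a), j, c, l))), l, mix(a, g(a, mix(c, l, j, h(l, c), d(l), l))), mix(a, h(mix(j, mix(mix(mix(g(c, j), g(mix(l, j), mix(b, l, l, l))), c), mix(j, c))), mix(mix(h(c, l), c), mix(b, mix(g(c, mix(a, j)), b))))), h(mix(l, j, j, b, l, l, c), mix(b, l, mix(d(mix(b, b, c)), b), j))), j)  →  g(mix(d(g(mix(c, l, l), mix(c, c, j, l))), g(a, mix(c, d(l), h(l, c), j, l, l)), h(mix(b, c, j, j, l, l, l), mix(b, b, d(mix(b, b, c)), j, l)), h(mix(c, c, g(c, j), g(mix(j, l), mix(b, l, l, l)), j, j), mix(b, b, c, g(c, j), h(c, l))), l), j)
Sort arguments:  mix(b, b, c, c, g(mix(d(g(mix(c, l, l), mix(c, c, j, l))), g(a, mix(c, d(l), h(l, c), j, l, l)), h(mix(b, c, j, j, l, l, l), mix(b, b, d(mix(b, b, c)), j, l)), h(mix(c, c, g(c, j), g(mix(j, l), mix(b, l, l, l)), j, j), mix(b, b, c, g(c, j), h(c, l))), l), j), j)

Answer: mix(b, b, c, c, g(mix(d(g(mix(c, l, l), mix(c, c, j, l))), g(a, mix(c, d(l), h(l, c), j, l, l)), h(mix(b, c, j, j, l, l, l), mix(b, b, d(mix(b, b, c)), j, l)), h(mix(c, c, g(c, j), g(mix(j, l), mix(b, l, l, l)), j, j), mix(b, b, c, g(c, j), h(c, l))), l), j), j)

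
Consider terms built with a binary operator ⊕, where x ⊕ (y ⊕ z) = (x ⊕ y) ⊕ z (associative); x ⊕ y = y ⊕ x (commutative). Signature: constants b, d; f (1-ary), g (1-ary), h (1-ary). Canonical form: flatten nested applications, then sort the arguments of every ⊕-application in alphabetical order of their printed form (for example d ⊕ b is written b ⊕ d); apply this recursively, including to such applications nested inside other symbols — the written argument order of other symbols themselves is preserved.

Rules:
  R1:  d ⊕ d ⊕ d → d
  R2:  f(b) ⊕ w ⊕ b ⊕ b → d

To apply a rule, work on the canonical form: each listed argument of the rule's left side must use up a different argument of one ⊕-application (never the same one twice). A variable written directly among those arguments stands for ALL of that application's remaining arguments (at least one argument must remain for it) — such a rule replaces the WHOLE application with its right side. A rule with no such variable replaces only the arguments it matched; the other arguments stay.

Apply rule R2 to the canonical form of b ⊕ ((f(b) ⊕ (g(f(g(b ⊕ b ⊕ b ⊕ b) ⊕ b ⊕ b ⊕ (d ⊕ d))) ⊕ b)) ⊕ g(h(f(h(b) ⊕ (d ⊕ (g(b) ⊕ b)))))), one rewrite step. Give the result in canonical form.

Canonical form:  b ⊕ b ⊕ f(b) ⊕ g(f(b ⊕ b ⊕ d ⊕ d ⊕ g(b ⊕ b ⊕ b ⊕ b))) ⊕ g(h(f(b ⊕ d ⊕ g(b) ⊕ h(b))))
R2 matches:  uses b, b, f(b);  w := g(f(b ⊕ b ⊕ d ⊕ d ⊕ g(b ⊕ b ⊕ b ⊕ b))) ⊕ g(h(f(b ⊕ d ⊕ g(b) ⊕ h(b))))
The variable takes the whole remainder — replace the entire application.
New term:  d

Answer: d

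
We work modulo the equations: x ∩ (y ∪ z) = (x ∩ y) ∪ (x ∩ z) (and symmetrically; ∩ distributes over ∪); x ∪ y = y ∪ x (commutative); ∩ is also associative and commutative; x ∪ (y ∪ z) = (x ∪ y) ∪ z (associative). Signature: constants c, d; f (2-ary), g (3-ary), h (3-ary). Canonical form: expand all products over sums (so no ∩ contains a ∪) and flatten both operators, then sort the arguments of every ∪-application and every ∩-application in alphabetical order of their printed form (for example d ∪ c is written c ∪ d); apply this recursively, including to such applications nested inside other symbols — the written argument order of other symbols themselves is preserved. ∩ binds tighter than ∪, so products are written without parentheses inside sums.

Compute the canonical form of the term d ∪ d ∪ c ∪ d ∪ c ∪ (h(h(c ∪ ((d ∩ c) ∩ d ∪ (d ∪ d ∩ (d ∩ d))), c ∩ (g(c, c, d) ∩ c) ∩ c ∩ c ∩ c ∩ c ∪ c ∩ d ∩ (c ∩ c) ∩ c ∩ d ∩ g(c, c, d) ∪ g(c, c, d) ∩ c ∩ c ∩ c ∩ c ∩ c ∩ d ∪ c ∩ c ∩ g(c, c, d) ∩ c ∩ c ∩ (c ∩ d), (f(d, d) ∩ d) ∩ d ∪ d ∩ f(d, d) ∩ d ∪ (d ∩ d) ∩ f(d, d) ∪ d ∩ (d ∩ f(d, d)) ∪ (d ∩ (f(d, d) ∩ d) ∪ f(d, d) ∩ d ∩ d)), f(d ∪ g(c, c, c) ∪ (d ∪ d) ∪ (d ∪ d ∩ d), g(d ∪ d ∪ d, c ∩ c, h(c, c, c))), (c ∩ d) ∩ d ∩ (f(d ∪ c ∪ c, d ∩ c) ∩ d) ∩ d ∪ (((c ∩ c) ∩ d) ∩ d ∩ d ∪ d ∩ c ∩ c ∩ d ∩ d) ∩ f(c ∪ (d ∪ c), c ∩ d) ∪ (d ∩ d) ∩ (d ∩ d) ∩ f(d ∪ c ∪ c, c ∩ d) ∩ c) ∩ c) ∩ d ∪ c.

Answer: c ∪ c ∪ c ∪ c ∩ d ∩ h(h(c ∪ c ∩ d ∩ d ∪ d ∪ d ∩ d ∩ d, c ∩ c ∩ c ∩ c ∩ c ∩ c ∩ g(c, c, d) ∪ c ∩ c ∩ c ∩ c ∩ c ∩ d ∩ g(c, c, d) ∪ c ∩ c ∩ c ∩ c ∩ c ∩ d ∩ g(c, c, d) ∪ c ∩ c ∩ c ∩ c ∩ d ∩ d ∩ g(c, c, d), d ∩ d ∩ f(d, d) ∪ d ∩ d ∩ f(d, d) ∪ d ∩ d ∩ f(d, d) ∪ d ∩ d ∩ f(d, d) ∪ d ∩ d ∩ f(d, d) ∪ d ∩ d ∩ f(d, d)), f(d ∪ d ∪ d ∪ d ∪ d ∩ d ∪ g(c, c, c), g(d ∪ d ∪ d, c ∩ c, h(c, c, c))), c ∩ c ∩ d ∩ d ∩ d ∩ f(c ∪ c ∪ d, c ∩ d) ∪ c ∩ c ∩ d ∩ d ∩ d ∩ f(c ∪ c ∪ d, c ∩ d) ∪ c ∩ d ∩ d ∩ d ∩ d ∩ f(c ∪ c ∪ d, c ∩ d) ∪ c ∩ d ∩ d ∩ d ∩ d ∩ f(c ∪ c ∪ d, c ∩ d)) ∪ d ∪ d ∪ d

Derivation:
Expand products over sums:  d ∪ d ∪ c ∪ d ∪ c ∪ c ∩ d ∩ h(h(c ∪ c ∩ d ∩ d ∪ d ∪ d ∩ d ∩ d, c ∩ c ∩ c ∩ c ∩ c ∩ c ∩ g(c, c, d) ∪ c ∩ c ∩ c ∩ c ∩ c ∩ d ∩ g(c, c, d) ∪ c ∩ c ∩ c ∩ c ∩ c ∩ d ∩ g(c, c, d) ∪ c ∩ c ∩ c ∩ c ∩ d ∩ d ∩ g(c, c, d), d ∩ d ∩ f(d, d) ∪ d ∩ d ∩ f(d, d) ∪ d ∩ d ∩ f(d, d) ∪ d ∩ d ∩ f(d, d) ∪ d ∩ d ∩ f(d, d) ∪ d ∩ d ∩ f(d, d)), f(d ∪ d ∪ d ∪ d ∪ d ∩ d ∪ g(c, c, c), g(d ∪ d ∪ d, c ∩ c, h(c, c, c))), c ∩ c ∩ d ∩ d ∩ d ∩ f(c ∪ c ∪ d, c ∩ d) ∪ c ∩ c ∩ d ∩ d ∩ d ∩ f(c ∪ c ∪ d, c ∩ d) ∪ c ∩ d ∩ d ∩ d ∩ d ∩ f(c ∪ c ∪ d, c ∩ d) ∪ c ∩ d ∩ d ∩ d ∩ d ∩ f(c ∪ c ∪ d, c ∩ d)) ∪ c
Sort arguments:  c ∪ c ∪ c ∪ c ∩ d ∩ h(h(c ∪ c ∩ d ∩ d ∪ d ∪ d ∩ d ∩ d, c ∩ c ∩ c ∩ c ∩ c ∩ c ∩ g(c, c, d) ∪ c ∩ c ∩ c ∩ c ∩ c ∩ d ∩ g(c, c, d) ∪ c ∩ c ∩ c ∩ c ∩ c ∩ d ∩ g(c, c, d) ∪ c ∩ c ∩ c ∩ c ∩ d ∩ d ∩ g(c, c, d), d ∩ d ∩ f(d, d) ∪ d ∩ d ∩ f(d, d) ∪ d ∩ d ∩ f(d, d) ∪ d ∩ d ∩ f(d, d) ∪ d ∩ d ∩ f(d, d) ∪ d ∩ d ∩ f(d, d)), f(d ∪ d ∪ d ∪ d ∪ d ∩ d ∪ g(c, c, c), g(d ∪ d ∪ d, c ∩ c, h(c, c, c))), c ∩ c ∩ d ∩ d ∩ d ∩ f(c ∪ c ∪ d, c ∩ d) ∪ c ∩ c ∩ d ∩ d ∩ d ∩ f(c ∪ c ∪ d, c ∩ d) ∪ c ∩ d ∩ d ∩ d ∩ d ∩ f(c ∪ c ∪ d, c ∩ d) ∪ c ∩ d ∩ d ∩ d ∩ d ∩ f(c ∪ c ∪ d, c ∩ d)) ∪ d ∪ d ∪ d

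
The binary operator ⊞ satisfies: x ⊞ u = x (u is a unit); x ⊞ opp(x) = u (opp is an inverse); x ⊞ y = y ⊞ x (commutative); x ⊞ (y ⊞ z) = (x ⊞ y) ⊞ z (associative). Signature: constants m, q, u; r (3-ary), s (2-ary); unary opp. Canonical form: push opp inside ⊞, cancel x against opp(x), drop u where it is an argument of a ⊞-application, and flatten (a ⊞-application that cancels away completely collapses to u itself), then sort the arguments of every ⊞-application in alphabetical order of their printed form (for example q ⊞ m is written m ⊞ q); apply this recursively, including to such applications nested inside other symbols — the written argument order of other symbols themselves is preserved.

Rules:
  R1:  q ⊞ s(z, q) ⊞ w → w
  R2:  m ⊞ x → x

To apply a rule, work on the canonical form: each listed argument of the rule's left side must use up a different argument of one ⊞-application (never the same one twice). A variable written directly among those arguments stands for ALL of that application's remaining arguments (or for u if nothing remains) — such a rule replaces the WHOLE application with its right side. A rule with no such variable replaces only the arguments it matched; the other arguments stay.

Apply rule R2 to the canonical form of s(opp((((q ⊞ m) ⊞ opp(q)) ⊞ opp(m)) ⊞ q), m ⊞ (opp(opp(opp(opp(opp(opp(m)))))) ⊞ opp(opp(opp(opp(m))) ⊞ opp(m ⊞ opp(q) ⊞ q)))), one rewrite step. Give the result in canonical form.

Canonical form:  s(opp(q), m ⊞ m ⊞ m ⊞ m)
R2 matches:  uses m;  x := m ⊞ m ⊞ m
Every leftover argument binds to the variable; the entire application is replaced.
Result:  s(opp(q), m ⊞ m ⊞ m)

Answer: s(opp(q), m ⊞ m ⊞ m)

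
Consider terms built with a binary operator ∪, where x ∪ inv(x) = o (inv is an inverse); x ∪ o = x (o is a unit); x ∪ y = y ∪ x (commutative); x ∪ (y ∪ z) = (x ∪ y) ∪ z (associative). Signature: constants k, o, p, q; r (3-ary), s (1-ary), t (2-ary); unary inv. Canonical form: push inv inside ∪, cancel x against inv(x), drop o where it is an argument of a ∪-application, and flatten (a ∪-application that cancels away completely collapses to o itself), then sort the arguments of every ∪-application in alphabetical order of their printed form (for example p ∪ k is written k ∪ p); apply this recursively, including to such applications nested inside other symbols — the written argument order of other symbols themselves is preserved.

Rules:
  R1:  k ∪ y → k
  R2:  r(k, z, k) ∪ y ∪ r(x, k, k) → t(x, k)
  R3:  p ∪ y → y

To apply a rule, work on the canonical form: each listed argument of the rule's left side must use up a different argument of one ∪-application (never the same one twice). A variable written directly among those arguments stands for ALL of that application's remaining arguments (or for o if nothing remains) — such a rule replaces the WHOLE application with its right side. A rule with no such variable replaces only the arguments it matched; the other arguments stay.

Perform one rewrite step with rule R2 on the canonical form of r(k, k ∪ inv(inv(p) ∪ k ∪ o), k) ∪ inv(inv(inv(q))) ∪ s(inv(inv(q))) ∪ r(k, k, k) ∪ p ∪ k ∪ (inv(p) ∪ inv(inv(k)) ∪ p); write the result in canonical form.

Canonical form:  inv(q) ∪ k ∪ k ∪ p ∪ r(k, k, k) ∪ r(k, p, k) ∪ s(q)
R2 matches:  uses r(k, k, k), r(k, p, k);  x := k, y := inv(q) ∪ k ∪ k ∪ p ∪ s(q), z := p
Every leftover argument binds to the variable; the entire application is replaced.
New term:  t(k, k)

Answer: t(k, k)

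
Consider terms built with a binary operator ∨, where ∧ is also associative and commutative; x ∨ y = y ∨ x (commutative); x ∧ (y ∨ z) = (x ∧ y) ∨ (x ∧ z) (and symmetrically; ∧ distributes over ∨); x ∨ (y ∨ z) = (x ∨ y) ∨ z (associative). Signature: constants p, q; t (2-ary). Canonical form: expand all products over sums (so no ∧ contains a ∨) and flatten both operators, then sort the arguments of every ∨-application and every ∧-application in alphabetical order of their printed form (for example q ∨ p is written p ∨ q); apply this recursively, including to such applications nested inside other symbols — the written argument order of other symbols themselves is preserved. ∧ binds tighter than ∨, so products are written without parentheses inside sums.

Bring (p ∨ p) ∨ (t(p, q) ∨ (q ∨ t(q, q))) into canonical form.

Flatten:  p ∨ p ∨ t(p, q) ∨ q ∨ t(q, q)
Sort arguments:  p ∨ p ∨ q ∨ t(p, q) ∨ t(q, q)

Answer: p ∨ p ∨ q ∨ t(p, q) ∨ t(q, q)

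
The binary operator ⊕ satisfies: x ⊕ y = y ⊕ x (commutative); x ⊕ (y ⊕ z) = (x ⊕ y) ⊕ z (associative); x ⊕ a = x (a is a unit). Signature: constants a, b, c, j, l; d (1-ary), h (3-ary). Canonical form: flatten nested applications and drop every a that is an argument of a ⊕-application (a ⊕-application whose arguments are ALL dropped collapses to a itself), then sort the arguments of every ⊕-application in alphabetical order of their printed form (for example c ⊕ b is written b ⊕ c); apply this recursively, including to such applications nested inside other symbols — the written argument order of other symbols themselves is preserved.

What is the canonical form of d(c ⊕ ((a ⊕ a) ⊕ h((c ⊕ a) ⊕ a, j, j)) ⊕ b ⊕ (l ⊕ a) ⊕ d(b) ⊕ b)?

Answer: d(b ⊕ b ⊕ c ⊕ d(b) ⊕ h(c, j, j) ⊕ l)

Derivation:
Focus inside:  c ⊕ ((a ⊕ a) ⊕ h((c ⊕ a) ⊕ a, j, j)) ⊕ b ⊕ (l ⊕ a) ⊕ d(b) ⊕ b
Un-nest:  c ⊕ a ⊕ a ⊕ h((c ⊕ a) ⊕ a, j, j) ⊕ b ⊕ l ⊕ a ⊕ d(b) ⊕ b
Inside:  h((c ⊕ a) ⊕ a, j, j)  →  h(c, j, j)
Drop the unit:  drop a (×3)
Order the arguments:  b ⊕ b ⊕ c ⊕ d(b) ⊕ h(c, j, j) ⊕ l
Rebuild:  d(b ⊕ b ⊕ c ⊕ d(b) ⊕ h(c, j, j) ⊕ l)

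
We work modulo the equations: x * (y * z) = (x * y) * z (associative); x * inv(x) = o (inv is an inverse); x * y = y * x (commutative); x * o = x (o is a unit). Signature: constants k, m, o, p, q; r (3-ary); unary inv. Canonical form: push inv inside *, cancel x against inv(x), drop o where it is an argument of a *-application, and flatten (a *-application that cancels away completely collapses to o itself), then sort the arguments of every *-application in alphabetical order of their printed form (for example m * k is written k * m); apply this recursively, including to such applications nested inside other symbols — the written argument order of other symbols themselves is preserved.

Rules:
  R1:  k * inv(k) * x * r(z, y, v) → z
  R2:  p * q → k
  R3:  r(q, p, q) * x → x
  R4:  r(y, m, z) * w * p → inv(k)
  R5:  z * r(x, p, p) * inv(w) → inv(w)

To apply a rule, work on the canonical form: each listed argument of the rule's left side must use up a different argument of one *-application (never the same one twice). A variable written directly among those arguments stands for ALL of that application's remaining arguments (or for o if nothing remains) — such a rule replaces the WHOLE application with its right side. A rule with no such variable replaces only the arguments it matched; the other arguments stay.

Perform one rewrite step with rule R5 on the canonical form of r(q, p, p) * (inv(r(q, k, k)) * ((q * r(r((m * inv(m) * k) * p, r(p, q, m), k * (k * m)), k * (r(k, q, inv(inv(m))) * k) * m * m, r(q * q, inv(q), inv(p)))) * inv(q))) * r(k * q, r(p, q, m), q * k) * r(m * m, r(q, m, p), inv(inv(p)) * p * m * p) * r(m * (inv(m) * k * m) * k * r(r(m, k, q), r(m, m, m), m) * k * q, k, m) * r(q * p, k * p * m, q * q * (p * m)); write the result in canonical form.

Answer: inv(r(q, k, k))

Derivation:
Canonical form:  inv(r(q, k, k)) * r(k * k * k * m * q * r(r(m, k, q), r(m, m, m), m), k, m) * r(k * q, r(p, q, m), k * q) * r(m * m, r(q, m, p), m * p * p * p) * r(p * q, k * m * p, m * p * q * q) * r(q, p, p) * r(r(k * p, r(p, q, m), k * k * m), k * k * m * m * r(k, q, m), r(q * q, inv(q), inv(p)))
Apply R5:  consuming inv(r(q, k, k)), r(q, p, p);  w := r(q, k, k), x := q, z := r(k * k * k * m * q * r(r(m, k, q), r(m, m, m), m), k, m) * r(k * q, r(p, q, m), k * q) * r(m * m, r(q, m, p), m * p * p * p) * r(p * q, k * m * p, m * p * q * q) * r(r(k * p, r(p, q, m), k * k * m), k * k * m * m * r(k, q, m), r(q * q, inv(q), inv(p)))
The variable takes the whole remainder — replace the entire application.
Result:  inv(r(q, k, k))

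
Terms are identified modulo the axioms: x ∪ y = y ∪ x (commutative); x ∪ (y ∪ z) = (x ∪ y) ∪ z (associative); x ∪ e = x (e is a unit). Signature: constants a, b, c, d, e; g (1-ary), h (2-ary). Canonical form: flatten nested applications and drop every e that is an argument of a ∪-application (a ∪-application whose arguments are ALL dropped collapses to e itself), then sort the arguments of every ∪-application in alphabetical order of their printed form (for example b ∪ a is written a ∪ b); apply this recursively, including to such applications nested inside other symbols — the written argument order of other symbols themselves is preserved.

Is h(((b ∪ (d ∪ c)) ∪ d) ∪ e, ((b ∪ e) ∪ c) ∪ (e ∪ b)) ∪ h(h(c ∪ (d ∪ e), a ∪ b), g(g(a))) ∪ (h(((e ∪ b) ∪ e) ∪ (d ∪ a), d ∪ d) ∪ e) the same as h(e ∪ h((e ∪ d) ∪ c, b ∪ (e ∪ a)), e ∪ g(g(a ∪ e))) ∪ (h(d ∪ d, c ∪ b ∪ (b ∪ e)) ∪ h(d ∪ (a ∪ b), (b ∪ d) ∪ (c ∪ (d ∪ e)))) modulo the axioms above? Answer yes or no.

Answer: no — h(a ∪ b ∪ d, d ∪ d) ∪ h(b ∪ c ∪ d ∪ d, b ∪ b ∪ c) ∪ h(h(c ∪ d, a ∪ b), g(g(a))) vs h(a ∪ b ∪ d, b ∪ c ∪ d ∪ d) ∪ h(d ∪ d, b ∪ b ∪ c) ∪ h(h(c ∪ d, a ∪ b), g(g(a)))

Derivation:
Left:  h(((b ∪ (d ∪ c)) ∪ d) ∪ e, ((b ∪ e) ∪ c) ∪ (e ∪ b)) ∪ h(h(c ∪ (d ∪ e), a ∪ b), g(g(a))) ∪ (h(((e ∪ b) ∪ e) ∪ (d ∪ a), d ∪ d) ∪ e)
  Un-nest:  h(((b ∪ (d ∪ c)) ∪ d) ∪ e, ((b ∪ e) ∪ c) ∪ (e ∪ b)) ∪ h(h(c ∪ (d ∪ e), a ∪ b), g(g(a))) ∪ h(((e ∪ b) ∪ e) ∪ (d ∪ a), d ∪ d) ∪ e
  Simplify inside:  h(((b ∪ (d ∪ c)) ∪ d) ∪ e, ((b ∪ e) ∪ c) ∪ (e ∪ b))  →  h(b ∪ c ∪ d ∪ d, b ∪ b ∪ c)
  Simplify inside:  h(h(c ∪ (d ∪ e), a ∪ b), g(g(a)))  →  h(h(c ∪ d, a ∪ b), g(g(a)))
  Canonicalize subterm:  h(((e ∪ b) ∪ e) ∪ (d ∪ a), d ∪ d)  →  h(a ∪ b ∪ d, d ∪ d)
  Drop the unit:  drop e
  Order the arguments:  h(a ∪ b ∪ d, d ∪ d) ∪ h(b ∪ c ∪ d ∪ d, b ∪ b ∪ c) ∪ h(h(c ∪ d, a ∪ b), g(g(a)))
Right:  h(e ∪ h((e ∪ d) ∪ c, b ∪ (e ∪ a)), e ∪ g(g(a ∪ e))) ∪ (h(d ∪ d, c ∪ b ∪ (b ∪ e)) ∪ h(d ∪ (a ∪ b), (b ∪ d) ∪ (c ∪ (d ∪ e))))
  Flatten:  h(e ∪ h((e ∪ d) ∪ c, b ∪ (e ∪ a)), e ∪ g(g(a ∪ e))) ∪ h(d ∪ d, c ∪ b ∪ (b ∪ e)) ∪ h(d ∪ (a ∪ b), (b ∪ d) ∪ (c ∪ (d ∪ e)))
  Inside:  h(e ∪ h((e ∪ d) ∪ c, b ∪ (e ∪ a)), e ∪ g(g(a ∪ e)))  →  h(h(c ∪ d, a ∪ b), g(g(a)))
  Canonicalize subterm:  h(d ∪ d, c ∪ b ∪ (b ∪ e))  →  h(d ∪ d, b ∪ b ∪ c)
  Simplify inside:  h(d ∪ (a ∪ b), (b ∪ d) ∪ (c ∪ (d ∪ e)))  →  h(a ∪ b ∪ d, b ∪ c ∪ d ∪ d)
  Sort arguments:  h(a ∪ b ∪ d, b ∪ c ∪ d ∪ d) ∪ h(d ∪ d, b ∪ b ∪ c) ∪ h(h(c ∪ d, a ∪ b), g(g(a)))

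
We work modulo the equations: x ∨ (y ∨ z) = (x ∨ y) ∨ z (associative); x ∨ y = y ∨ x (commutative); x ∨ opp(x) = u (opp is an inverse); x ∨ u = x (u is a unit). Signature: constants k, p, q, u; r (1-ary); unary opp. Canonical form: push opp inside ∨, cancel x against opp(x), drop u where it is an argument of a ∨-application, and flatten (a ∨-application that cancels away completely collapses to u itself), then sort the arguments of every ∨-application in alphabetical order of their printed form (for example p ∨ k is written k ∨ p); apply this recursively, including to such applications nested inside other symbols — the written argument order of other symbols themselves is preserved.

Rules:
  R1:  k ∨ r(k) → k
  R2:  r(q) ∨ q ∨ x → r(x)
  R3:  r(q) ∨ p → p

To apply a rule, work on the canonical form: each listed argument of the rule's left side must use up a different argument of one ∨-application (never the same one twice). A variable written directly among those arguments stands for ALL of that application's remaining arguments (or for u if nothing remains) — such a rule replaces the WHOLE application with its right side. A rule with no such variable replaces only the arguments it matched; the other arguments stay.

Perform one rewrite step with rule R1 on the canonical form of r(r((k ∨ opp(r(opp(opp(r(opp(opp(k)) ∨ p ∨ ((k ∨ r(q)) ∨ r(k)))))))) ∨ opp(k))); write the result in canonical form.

Canonical form:  r(r(opp(r(r(k ∨ k ∨ p ∨ r(k) ∨ r(q))))))
R1 matches:  uses k, r(k)
New term:  r(r(opp(r(r(k ∨ k ∨ p ∨ r(q))))))

Answer: r(r(opp(r(r(k ∨ k ∨ p ∨ r(q))))))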